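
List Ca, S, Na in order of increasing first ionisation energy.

Na, Ca, S

Na is in period 3, group 1; S is in period 3, group 16; Ca is in period 4, group 2.
Removing the outermost electron gets harder across a period and easier down a group.
Neither a single period nor a single group — weigh both effects.
Ca > Na: period and group pull opposite ways; the across-period shift dominates (590 vs 496 kJ/mol).
S > Ca: relative to Ca, both the across-period and down-group shifts push S's first ionization energy up.
Tabulated first ionization energy (kJ/mol): Na 496, S 1000, Ca 590.
So from lowest to highest: Na < Ca < S.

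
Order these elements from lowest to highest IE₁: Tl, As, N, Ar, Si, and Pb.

Tl, Pb, Si, As, N, Ar

N is in period 2, group 15; Si is in period 3, group 14; Ar is in period 3, group 18; As is in period 4, group 15; Tl is in period 6, group 13; Pb is in period 6, group 14.
First ionization energy rises across a period (greater Z_eff holds electrons more tightly) and falls down a group (valence electrons are farther from the nucleus).
Here both period and group differ, so the two effects have to be weighed against each other.
Pb > Tl: both are in period 6; the period trend gives Pb the larger value.
Si > Pb: Si sits above Pb in group 14, so the down-group effect alone puts Si higher.
As > Si: the two effects oppose for this pair; the across-period effect wins (947 vs 786 kJ/mol).
N > As: N sits above As in group 15, so the down-group effect alone puts N higher.
Ar > N: period and group pull opposite ways; the across-period shift dominates (1521 vs 1402 kJ/mol).
For reference (kJ/mol): N 1402, Si 786, Ar 1521, As 947, Tl 589, Pb 716.
So from lowest to highest: Tl < Pb < Si < As < N < Ar.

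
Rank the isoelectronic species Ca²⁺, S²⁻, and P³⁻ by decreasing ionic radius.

P³⁻ > S²⁻ > Ca²⁺

All of these have 18 electrons, so size is governed by nuclear charge alone: the more protons, the stronger the pull on the same electron cloud, and the smaller the ion.
Nuclear charges: Ca²⁺ (Z=20), S²⁻ (Z=16), P³⁻ (Z=15).
Largest to smallest: P³⁻ > S²⁻ > Ca²⁺.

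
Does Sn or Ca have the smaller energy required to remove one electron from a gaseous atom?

Ca is in period 4, group 2; Sn is in period 5, group 14.
Across a period the outer electron is held more tightly (higher IE₁); down a group it sits in a higher shell, more shielded, and comes off more easily.
These span different periods and groups, so the two trends combine.
Sn > Ca: the two effects oppose for this pair; the across-period effect wins (709 vs 590 kJ/mol).
Tabulated first ionization energy (kJ/mol): Ca 590, Sn 709.
So Ca has the smaller energy required to remove one electron from a gaseous atom (Ca < Sn).

Ca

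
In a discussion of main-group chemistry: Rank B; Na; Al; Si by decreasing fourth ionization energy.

After 3 electrons have been removed, what remains? B³⁺ is the bare [He] core; Na³⁺ is already 2 electrons into the core; Al³⁺ is the bare [Ne] core; Si³⁺ still has 1 valence electron.
Core electrons are held far more tightly than valence electrons, so Na, Al and B top the IE_4 order.
Approximate IE_4 values (kJ/mol): B 25026, Na 9543, Al 11577, Si 4356.
Overall IE_4 order: Si < Na < Al < B.

B, Al, Na, Si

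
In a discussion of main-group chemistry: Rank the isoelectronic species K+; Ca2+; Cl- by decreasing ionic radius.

Cl- > K+ > Ca2+

All of these have 18 electrons, so size is governed by nuclear charge alone: the more protons, the stronger the pull on the same electron cloud, and the smaller the ion.
Nuclear charges: Ca2+ (Z=20), K+ (Z=19), Cl- (Z=17).
Largest to smallest: Cl- > K+ > Ca2+.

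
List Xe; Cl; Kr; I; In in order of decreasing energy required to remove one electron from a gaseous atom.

Kr, Cl, Xe, I, In

Removing the outermost electron gets harder across a period and easier down a group.
These span different periods and groups, so the two trends combine.
I > In: I lies to the right of In in period 5, so the across-period effect alone puts I higher.
Xe > I: Xe lies to the right of I in period 5, so the across-period effect alone puts Xe higher.
Cl > Xe: the two effects oppose for this pair; the down-group effect wins (1251 vs 1170 kJ/mol).
Kr > Cl: the two effects oppose for this pair; the across-period effect wins (1351 vs 1251 kJ/mol).
Approximate values (kJ/mol): Cl 1251, Kr 1351, In 558, I 1008, Xe 1170.
So from highest to lowest: Kr > Cl > Xe > I > In.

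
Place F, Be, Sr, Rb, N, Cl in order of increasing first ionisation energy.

Rb, Sr, Be, Cl, N, F

Be is in period 2, group 2; N is in period 2, group 15; F is in period 2, group 17; Cl is in period 3, group 17; Rb is in period 5, group 1; Sr is in period 5, group 2.
First ionization energy rises across a period (greater Z_eff holds electrons more tightly) and falls down a group (valence electrons are farther from the nucleus).
Neither a single period nor a single group — weigh both effects.
Sr > Rb: both are in period 5; the period trend gives Sr the larger value.
Be > Sr: they share group 2; the group trend gives Be the larger value.
Cl > Be: period and group pull opposite ways; the across-period shift dominates (1251 vs 900 kJ/mol).
N > Cl: the two effects oppose for this pair; the down-group effect wins (1402 vs 1251 kJ/mol).
F > N: F lies to the right of N in period 2, so the across-period effect alone puts F higher.
Approximate values (kJ/mol): Be 900, N 1402, F 1681, Cl 1251, Rb 403, Sr 550.
So from lowest to highest: Rb < Sr < Be < Cl < N < F.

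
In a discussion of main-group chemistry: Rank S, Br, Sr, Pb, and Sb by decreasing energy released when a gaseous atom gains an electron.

Br, S, Sb, Pb, Sr

S is in period 3, group 16; Br is in period 4, group 17; Sr is in period 5, group 2; Sb is in period 5, group 15; Pb is in period 6, group 14.
Atoms with high Z_eff and room in the valence shell (especially the halogens) have the most exothermic electron affinities.
Here both period and group differ, so the two effects have to be weighed against each other.
Pb > Sr: the two effects oppose for this pair; the across-period effect wins (35 vs 5 kJ/mol).
Sb > Pb: both effects reinforce here, so Sb is clearly the higher of the two.
S > Sb: both effects reinforce here, so S is clearly the higher of the two.
Br > S: period and group pull opposite ways; the across-period shift dominates (325 vs 200 kJ/mol).
For reference (kJ/mol): S 200, Br 325, Sr 5, Sb 103, Pb 35.
So from highest to lowest: Br > S > Sb > Pb > Sr.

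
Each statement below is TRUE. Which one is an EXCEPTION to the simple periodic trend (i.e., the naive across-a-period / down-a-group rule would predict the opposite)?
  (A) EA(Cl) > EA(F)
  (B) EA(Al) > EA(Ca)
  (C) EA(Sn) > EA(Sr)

(A)

The general trend: electron affinity increases across a period and decreases down a group.
(A) Cl (period 3, group 17) vs F (period 2, group 17): the stated order contradicts the simple trend.
(B) Al (period 3, group 13) vs Ca (period 4, group 2): the stated order agrees with the simple trend.
(C) Sn (period 5, group 14) vs Sr (period 5, group 2): the stated order agrees with the simple trend.
The exception is (A): F's small 2p subshell makes the incoming electron feel strong e⁻–e⁻ repulsion, so Cl actually releases more energy on gaining an electron.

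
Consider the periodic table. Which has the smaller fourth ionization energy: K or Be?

K

After 3 electrons have been removed, what remains? K³⁺ is already 2 electrons into the core; Be³⁺ is already 1 electron into the core.
All of these are removing an electron from a noble-gas core or deeper; the smaller core (lower principal quantum number) is held far more tightly, and within a period the higher nuclear charge binds the same core more tightly.
The numbers (kJ/mol): K 5877, Be 21007.
So the fourth ionization energies run K < Be.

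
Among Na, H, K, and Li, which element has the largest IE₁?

H is in period 1, group 1; Li is in period 2, group 1; Na is in period 3, group 1; K is in period 4, group 1.
Across a period the outer electron is held more tightly (higher IE₁); down a group it sits in a higher shell, more shielded, and comes off more easily.
All are in group 1, so first ionization energy increases up the group.
The largest IE₁ among these belongs to H.

H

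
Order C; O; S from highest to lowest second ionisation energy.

O > C > S

The second ionization energy removes an electron from the +1 ion. For each element: C⁺ still has 3 valence electrons; O⁺ still has 5 valence electrons; S⁺ still has 5 valence electrons.
All are still removing valence electrons, so compare the +1 ions as you would atoms: IE_2 generally rises across a period (higher Z_eff) and falls down a group (larger shell), subject to the usual subshell exceptions.
Valence configurations: C⁺ [He]2s²2p¹, O⁺ [He]2s²2p³, S⁺ [Ne]3s²3p³.
Approximate IE_2 values (kJ/mol): C 2353, O 3388, S 2252.
Overall IE_2 order: S < C < O.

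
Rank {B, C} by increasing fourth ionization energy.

C < B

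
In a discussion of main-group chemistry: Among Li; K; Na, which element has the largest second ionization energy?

Li

Consider each +1 ion: Li⁺ is the bare [He] core; K⁺ is the bare [Ar] core; Na⁺ is the bare [Ne] core.
All of these are removing an electron from a noble-gas core or deeper; the smaller core (lower principal quantum number) is held far more tightly, and within a period the higher nuclear charge binds the same core more tightly.
Tabulated IE_2 (kJ/mol): Li 7298, K 3052, Na 4562.
So the second ionization energies run K < Na < Li.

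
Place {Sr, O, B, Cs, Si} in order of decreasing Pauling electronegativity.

B is in period 2, group 13; O is in period 2, group 16; Si is in period 3, group 14; Sr is in period 5, group 2; Cs is in period 6, group 1.
Smaller atoms with higher effective nuclear charge are more electronegative.
These span different periods and groups, so the two trends combine.
Sr > Cs: relative to Cs, both the across-period and down-group shifts push Sr's electronegativity up.
Si > Sr: relative to Sr, both the across-period and down-group shifts push Si's electronegativity up.
B > Si: the two effects oppose for this pair; the down-group effect wins (2.04 vs 1.90).
O > B: both are in period 2; the period trend gives O the larger value.
Approximate values (Pauling): B 2.04, O 3.44, Si 1.90, Sr 0.95, Cs 0.79.
So from highest to lowest: O > B > Si > Sr > Cs.

O > B > Si > Sr > Cs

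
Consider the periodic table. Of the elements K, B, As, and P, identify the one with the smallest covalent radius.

B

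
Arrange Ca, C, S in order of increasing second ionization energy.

IE_2 is the cost of taking one more electron from the +1 cation: Ca⁺ still has 1 valence electron; C⁺ still has 3 valence electrons; S⁺ still has 5 valence electrons.
All are still removing valence electrons, so compare the +1 ions as you would atoms: IE_2 generally rises across a period (higher Z_eff) and falls down a group (larger shell), subject to the usual subshell exceptions.
Valence configurations: Ca⁺ [Ar]4s¹, C⁺ [He]2s²2p¹, S⁺ [Ne]3s²3p³.
Tabulated IE_2 (kJ/mol): Ca 1145, C 2353, S 2252.
Putting it together, IE_2: Ca < S < C.

Ca, S, C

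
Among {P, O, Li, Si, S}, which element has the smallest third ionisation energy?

P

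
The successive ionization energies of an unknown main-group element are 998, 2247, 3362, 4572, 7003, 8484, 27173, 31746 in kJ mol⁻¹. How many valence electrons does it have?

Look for the largest jump between consecutive ionization energies: IE7/IE6 ≈ 3.2, far larger than any earlier ratio.
That jump marks the point where a core electron is being removed. So the atom has 6 valence electrons.

6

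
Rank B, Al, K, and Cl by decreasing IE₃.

Consider each +2 ion: B²⁺ still has 1 valence electron; Al²⁺ still has 1 valence electron; K²⁺ is already 1 electron into the core; Cl²⁺ still has 5 valence electrons.
Pulling an electron out of a noble-gas core costs far more than removing a remaining valence electron, so K sits at the high end of IE_3.
Valence configurations: B²⁺ [He]2s¹, Al²⁺ [Ne]3s¹, Cl²⁺ [Ne]3s²3p³.
The numbers (kJ/mol): B 3660, Al 2745, K 4420, Cl 3822.
Overall IE_3 order: Al < B < Cl < K.

K, Cl, B, Al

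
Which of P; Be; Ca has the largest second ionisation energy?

P

After 1 electron has been removed, what remains? P⁺ still has 4 valence electrons; Be⁺ still has 1 valence electron; Ca⁺ still has 1 valence electron.
All are still removing valence electrons, so compare the +1 ions as you would atoms: IE_2 generally rises across a period (higher Z_eff) and falls down a group (larger shell), subject to the usual subshell exceptions.
Valence configurations: P⁺ [Ne]3s²3p², Be⁺ [He]2s¹, Ca⁺ [Ar]4s¹.
Approximate IE_2 values (kJ/mol): P 1907, Be 1757, Ca 1145.
Overall IE_2 order: Ca < Be < P.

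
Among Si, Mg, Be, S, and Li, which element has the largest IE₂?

Consider each +1 ion: Si⁺ still has 3 valence electrons; Mg⁺ still has 1 valence electron; Be⁺ still has 1 valence electron; S⁺ still has 5 valence electrons; Li⁺ is the bare [He] core.
Breaking into a closed-shell core is much more expensive than removing a leftover valence electron — Li has the largest IE_2 here.
Valence configurations: Si⁺ [Ne]3s²3p¹, Mg⁺ [Ne]3s¹, Be⁺ [He]2s¹, S⁺ [Ne]3s²3p³.
The numbers (kJ/mol): Si 1577, Mg 1451, Be 1757, S 2252, Li 7298.
Overall IE_2 order: Mg < Si < Be < S < Li.

Li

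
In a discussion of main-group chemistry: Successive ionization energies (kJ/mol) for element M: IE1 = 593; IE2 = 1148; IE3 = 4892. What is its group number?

Group 2

Look for the largest jump between consecutive ionization energies: IE3/IE2 ≈ 4.3, far larger than any earlier ratio.
That jump marks the point where a core electron is being removed. So the atom has 2 valence electrons.
A main-group element with 2 valence electrons is in group 2.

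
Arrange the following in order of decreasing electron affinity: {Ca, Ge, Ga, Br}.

Br, Ge, Ga, Ca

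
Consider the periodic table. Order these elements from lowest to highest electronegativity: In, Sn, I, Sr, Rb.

Rb < Sr < In < Sn < I

Rb is in period 5, group 1; Sr is in period 5, group 2; In is in period 5, group 13; Sn is in period 5, group 14; I is in period 5, group 17.
Atoms toward the upper right of the periodic table pull bonding electrons most strongly.
All lie in period 5, so electronegativity increases left to right.
So from lowest to highest: Rb < Sr < In < Sn < I.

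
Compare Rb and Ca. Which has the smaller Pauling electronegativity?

Ca is in period 4, group 2; Rb is in period 5, group 1.
EN rises left→right (higher Z_eff, smaller atoms) and falls top→bottom (larger, more shielded atoms).
Neither a single period nor a single group — weigh both effects.
Ca > Rb: relative to Rb, both the across-period and down-group shifts push Ca's electronegativity up.
Approximate values (Pauling): Ca 1.00, Rb 0.82.
So Rb has the smaller Pauling electronegativity (Rb < Ca).

Rb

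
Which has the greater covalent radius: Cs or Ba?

Cs is in period 6, group 1; Ba is in period 6, group 2.
Moving right in a period, electrons are added to the same shell under a stronger nuclear pull, so atoms get smaller; moving down, a new shell is opened and atoms get larger.
All lie in period 6, so atomic radius increases right to left.
So Cs has the greater covalent radius (Cs > Ba).

Cs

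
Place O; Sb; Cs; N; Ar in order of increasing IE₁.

Cs < Sb < O < N < Ar

N is in period 2, group 15; O is in period 2, group 16; Ar is in period 3, group 18; Sb is in period 5, group 15; Cs is in period 6, group 1.
IE₁ increases left→right with effective nuclear charge and decreases top→bottom as the valence shell moves farther out.
Neither a single period nor a single group — weigh both effects.
Sb > Cs: relative to Cs, both the across-period and down-group shifts push Sb's first ionization energy up.
O > Sb: relative to Sb, both the across-period and down-group shifts push O's first ionization energy up.
N > O: this pair runs against the simple trend — see the exception note.
Ar > N: period and group pull opposite ways; the across-period shift dominates (1521 vs 1402 kJ/mol).
Note the exception: N has a higher first ionization energy than O, contrary to the simple trend — pairing an electron in O's 2p⁴ costs repulsion energy, so O ionizes more easily than half-filled N (2p³).
Tabulated first ionization energy (kJ/mol): N 1402, O 1314, Ar 1521, Sb 831, Cs 376.
So from lowest to highest: Cs < Sb < O < N < Ar.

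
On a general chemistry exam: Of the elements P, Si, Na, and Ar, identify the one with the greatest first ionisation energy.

Ar

Na is in period 3, group 1; Si is in period 3, group 14; P is in period 3, group 15; Ar is in period 3, group 18.
Removing the outermost electron gets harder across a period and easier down a group.
All lie in period 3, so first ionization energy increases left to right.
The greatest first ionisation energy among these belongs to Ar.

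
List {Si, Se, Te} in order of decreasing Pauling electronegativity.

Si is in period 3, group 14; Se is in period 4, group 16; Te is in period 5, group 16.
Electronegativity increases across a period and decreases down a group, tracking effective nuclear charge and atomic size.
Here both period and group differ, so the two effects have to be weighed against each other.
Te > Si: the two effects oppose for this pair; the across-period effect wins (2.10 vs 1.90).
Se > Te: Se sits above Te in group 16, so the down-group effect alone puts Se higher.
For reference (Pauling): Si 1.90, Se 2.55, Te 2.10.
So from highest to lowest: Se > Te > Si.

Se > Te > Si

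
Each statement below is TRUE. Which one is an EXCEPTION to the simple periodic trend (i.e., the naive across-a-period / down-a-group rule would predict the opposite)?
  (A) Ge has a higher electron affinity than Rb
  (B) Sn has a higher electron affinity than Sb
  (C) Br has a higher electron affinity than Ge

The general trend: electron affinity increases across a period and decreases down a group.
(A) Ge (period 4, group 14) vs Rb (period 5, group 1): the stated order agrees with the simple trend.
(B) Sn (period 5, group 14) vs Sb (period 5, group 15): the stated order contradicts the simple trend.
(C) Br (period 4, group 17) vs Ge (period 4, group 14): the stated order agrees with the simple trend.
The exception is (B): adding an electron to Sb's half-filled 5p³ is unfavourable, so Sn has the more exothermic EA.

(B)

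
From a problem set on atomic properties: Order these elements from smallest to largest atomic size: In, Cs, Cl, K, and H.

H < Cl < In < K < Cs

H is in period 1, group 1; Cl is in period 3, group 17; K is in period 4, group 1; In is in period 5, group 13; Cs is in period 6, group 1.
Atomic radius shrinks across a period as nuclear charge pulls the same shell inward, and grows down a group as new shells are added.
These span different periods and groups, so the two trends combine.
Cl > H: period and group pull opposite ways; the down-group shift dominates (99 vs 32 pm).
In > Cl: both effects reinforce here, so In is clearly the larger of the two.
K > In: the two effects oppose for this pair; the across-period effect wins (196 vs 142 pm).
Cs > K: Cs sits below K in group 1, so the down-group effect alone puts Cs larger.
Approximate values (pm): H 32, Cl 99, K 196, In 142, Cs 232.
So from smallest to largest: H < Cl < In < K < Cs.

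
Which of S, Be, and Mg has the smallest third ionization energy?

S

After 2 electrons have been removed, what remains? S²⁺ still has 4 valence electrons; Be²⁺ is the bare [He] core; Mg²⁺ is the bare [Ne] core.
Pulling an electron out of a noble-gas core costs far more than removing a remaining valence electron, so Mg and Be sit at the high end of IE_3.
Approximate IE_3 values (kJ/mol): S 3357, Be 14849, Mg 7733.
So the third ionization energies run S < Mg < Be.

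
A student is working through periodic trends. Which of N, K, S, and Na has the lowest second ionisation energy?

S

Consider each +1 ion: N⁺ still has 4 valence electrons; K⁺ is the bare [Ar] core; S⁺ still has 5 valence electrons; Na⁺ is the bare [Ne] core.
Breaking into a closed-shell core is much more expensive than removing a leftover valence electron — K and Na have the largest IE_2 here.
Valence configurations: N⁺ [He]2s²2p², S⁺ [Ne]3s²3p³.
The numbers (kJ/mol): N 2856, K 3052, S 2252, Na 4562.
Putting it together, IE_2: S < N < K < Na.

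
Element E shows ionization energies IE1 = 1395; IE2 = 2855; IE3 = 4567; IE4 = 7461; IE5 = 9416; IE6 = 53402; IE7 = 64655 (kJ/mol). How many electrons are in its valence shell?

Look for the largest jump between consecutive ionization energies: IE6/IE5 ≈ 5.7, far larger than any earlier ratio.
That jump marks the point where a core electron is being removed. So the atom has 5 valence electrons.

5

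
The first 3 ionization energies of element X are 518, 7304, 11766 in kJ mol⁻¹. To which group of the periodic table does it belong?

Look for the largest jump between consecutive ionization energies: IE2/IE1 ≈ 14.1, far larger than any earlier ratio.
That jump marks the point where a core electron is being removed. So the atom has 1 valence electron.
A main-group element with 1 valence electron is in group 1.

Group 1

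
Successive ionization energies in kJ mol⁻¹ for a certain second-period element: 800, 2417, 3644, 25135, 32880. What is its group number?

Group 13

Look for the largest jump between consecutive ionization energies: IE4/IE3 ≈ 6.9, far larger than any earlier ratio.
That jump marks the point where a core electron is being removed. So the atom has 3 valence electrons.
A main-group element with 3 valence electrons is in group 13.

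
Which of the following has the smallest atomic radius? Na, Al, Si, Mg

Si

Na is in period 3, group 1; Mg is in period 3, group 2; Al is in period 3, group 13; Si is in period 3, group 14.
Radius decreases left→right (rising Z_eff, same n) and increases top→bottom (higher n).
All lie in period 3, so atomic radius increases right to left.
The smallest atomic radius among these belongs to Si.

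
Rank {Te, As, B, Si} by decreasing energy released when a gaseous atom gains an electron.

B is in period 2, group 13; Si is in period 3, group 14; As is in period 4, group 15; Te is in period 5, group 16.
Electron affinity generally becomes more exothermic across a period toward the halogens and less exothermic down a group.
A diagonal step moves right (one effect) and down (the opposite effect) at once.
As > B: period and group pull opposite ways; the across-period shift dominates (78 vs 27 kJ/mol).
Si > As: period and group pull opposite ways; the down-group shift dominates (134 vs 78 kJ/mol).
Te > Si: period and group pull opposite ways; the across-period shift dominates (190 vs 134 kJ/mol).
Approximate values (kJ/mol): B 27, Si 134, As 78, Te 190.
So from highest to lowest: Te > Si > As > B.

Te > Si > As > B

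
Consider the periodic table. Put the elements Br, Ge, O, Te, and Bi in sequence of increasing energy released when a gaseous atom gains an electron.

O is in period 2, group 16; Ge is in period 4, group 14; Br is in period 4, group 17; Te is in period 5, group 16; Bi is in period 6, group 15.
EA tends to increase across a period and decrease down a group, though the pattern is less regular than for IE or radius.
Neither a single period nor a single group — weigh both effects.
Ge > Bi: period and group pull opposite ways; the down-group shift dominates (119 vs 91 kJ/mol).
O > Ge: relative to Ge, both the across-period and down-group shifts push O's electron affinity up.
Te > O: this pair runs against the simple trend — see the exception note.
Br > Te: both effects reinforce here, so Br is clearly the higher of the two.
Note the exception: Te has a higher electron affinity than O, contrary to the simple trend — O's compact 2p subshell gives strong electron–electron repulsion on the added electron.
For reference (kJ/mol): O 141, Ge 119, Br 325, Te 190, Bi 91.
So from lowest to highest: Bi < Ge < O < Te < Br.

Bi < Ge < O < Te < Br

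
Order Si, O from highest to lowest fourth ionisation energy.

O > Si

IE_4 is the cost of taking one more electron from the +3 cation: Si³⁺ still has 1 valence electron; O³⁺ still has 3 valence electrons.
All are still removing valence electrons, so compare the +3 ions as you would atoms: IE_4 generally rises across a period (higher Z_eff) and falls down a group (larger shell), subject to the usual subshell exceptions.
Valence configurations: Si³⁺ [Ne]3s¹, O³⁺ [He]2s²2p¹.
Tabulated IE_4 (kJ/mol): Si 4356, O 7469.
So the fourth ionization energies run Si < O.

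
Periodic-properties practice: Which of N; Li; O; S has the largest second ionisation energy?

Li

Consider each +1 ion: N⁺ still has 4 valence electrons; Li⁺ is the bare [He] core; O⁺ still has 5 valence electrons; S⁺ still has 5 valence electrons.
Pulling an electron out of a noble-gas core costs far more than removing a remaining valence electron, so Li sits at the high end of IE_2.
Valence configurations: N⁺ [He]2s²2p², O⁺ [He]2s²2p³, S⁺ [Ne]3s²3p³.
Approximate IE_2 values (kJ/mol): N 2856, Li 7298, O 3388, S 2252.
Overall IE_2 order: S < N < O < Li.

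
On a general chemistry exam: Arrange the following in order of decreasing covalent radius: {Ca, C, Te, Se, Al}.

Ca > Te > Al > Se > C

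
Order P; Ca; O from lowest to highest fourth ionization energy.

P < Ca < O

IE_4 is the cost of taking one more electron from the +3 cation: P³⁺ still has 2 valence electrons; Ca³⁺ is already 1 electron into the core; O³⁺ still has 3 valence electrons.
Usually core removal costs more than valence removal, but here the competition is close: a tightly held n=2 valence electron can cost more to remove than an n=3 core electron, so the actual values have to decide it.
Valence configurations: P³⁺ [Ne]3s², O³⁺ [He]2s²2p¹.
The numbers (kJ/mol): P 4964, Ca 6491, O 7469.
Hence IE_4: P < Ca < O.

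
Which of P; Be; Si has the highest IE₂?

IE_2 is the cost of taking one more electron from the +1 cation: P⁺ still has 4 valence electrons; Be⁺ still has 1 valence electron; Si⁺ still has 3 valence electrons.
All are still removing valence electrons, so compare the +1 ions as you would atoms: IE_2 generally rises across a period (higher Z_eff) and falls down a group (larger shell), subject to the usual subshell exceptions.
Valence configurations: P⁺ [Ne]3s²3p², Be⁺ [He]2s¹, Si⁺ [Ne]3s²3p¹.
Approximate IE_2 values (kJ/mol): P 1907, Be 1757, Si 1577.
Hence IE_2: Si < Be < P.

P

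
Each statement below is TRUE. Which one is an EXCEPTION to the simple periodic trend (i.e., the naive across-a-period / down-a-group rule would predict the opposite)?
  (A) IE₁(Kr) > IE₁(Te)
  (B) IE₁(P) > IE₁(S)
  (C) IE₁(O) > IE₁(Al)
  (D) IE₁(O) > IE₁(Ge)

(B)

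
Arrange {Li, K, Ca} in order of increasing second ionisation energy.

IE_2 is the cost of taking one more electron from the +1 cation: Li⁺ is the bare [He] core; K⁺ is the bare [Ar] core; Ca⁺ still has 1 valence electron.
Pulling an electron out of a noble-gas core costs far more than removing a remaining valence electron, so K and Li sit at the high end of IE_2.
Tabulated IE_2 (kJ/mol): Li 7298, K 3052, Ca 1145.
Putting it together, IE_2: Ca < K < Li.

Ca < K < Li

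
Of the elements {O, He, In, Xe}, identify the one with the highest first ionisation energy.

He

He is in period 1, group 18; O is in period 2, group 16; In is in period 5, group 13; Xe is in period 5, group 18.
First ionization energy rises across a period (greater Z_eff holds electrons more tightly) and falls down a group (valence electrons are farther from the nucleus).
These span different periods and groups, so the two trends combine.
Xe > In: Xe lies to the right of In in period 5, so the across-period effect alone puts Xe higher.
O > Xe: period and group pull opposite ways; the down-group shift dominates (1314 vs 1170 kJ/mol).
He > O: both effects reinforce here, so He is clearly the higher of the two.
For reference (kJ/mol): He 2372, O 1314, In 558, Xe 1170.
The highest first ionisation energy among these belongs to He.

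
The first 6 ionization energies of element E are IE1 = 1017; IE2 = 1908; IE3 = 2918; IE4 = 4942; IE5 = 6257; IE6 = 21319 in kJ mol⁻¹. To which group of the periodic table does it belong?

Group 15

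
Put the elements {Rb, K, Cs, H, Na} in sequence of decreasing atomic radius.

Cs > Rb > K > Na > H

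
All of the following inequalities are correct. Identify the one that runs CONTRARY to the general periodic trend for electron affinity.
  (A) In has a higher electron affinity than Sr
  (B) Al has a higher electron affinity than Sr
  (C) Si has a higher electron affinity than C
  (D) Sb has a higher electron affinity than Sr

(C)

The general trend: electron affinity increases across a period and decreases down a group.
(A) In (period 5, group 13) vs Sr (period 5, group 2): the stated order agrees with the simple trend.
(B) Al (period 3, group 13) vs Sr (period 5, group 2): the stated order agrees with the simple trend.
(C) Si (period 3, group 14) vs C (period 2, group 14): the stated order contradicts the simple trend.
(D) Sb (period 5, group 15) vs Sr (period 5, group 2): the stated order agrees with the simple trend.
The exception is (C): Si's larger, more diffuse 3p orbitals accept an added electron slightly more readily than C's compact 2p.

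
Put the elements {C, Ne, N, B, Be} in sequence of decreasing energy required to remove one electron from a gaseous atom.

Removing the outermost electron gets harder across a period and easier down a group.
All lie in period 2; the across-period trend (first ionization energy increases left to right) applies, with the exception below.
Note the exception: Be has a higher first ionization energy than B, contrary to the simple trend — removing B's lone 2p electron is easier than breaking Be's filled 2s².
Approximate values (kJ/mol): Be 900, B 801, C 1086, N 1402, Ne 2081.
So from highest to lowest: Ne > N > C > Be > B.

Ne, N, C, Be, B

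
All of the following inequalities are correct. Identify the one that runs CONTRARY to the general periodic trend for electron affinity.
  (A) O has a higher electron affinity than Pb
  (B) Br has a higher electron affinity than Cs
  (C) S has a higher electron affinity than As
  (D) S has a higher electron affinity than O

The general trend: electron affinity increases across a period and decreases down a group.
(A) O (period 2, group 16) vs Pb (period 6, group 14): the stated order agrees with the simple trend.
(B) Br (period 4, group 17) vs Cs (period 6, group 1): the stated order agrees with the simple trend.
(C) S (period 3, group 16) vs As (period 4, group 15): the stated order agrees with the simple trend.
(D) S (period 3, group 16) vs O (period 2, group 16): the stated order contradicts the simple trend.
The exception is (D): the compact 2p subshell of O repels the added electron more than S's larger 3p does.

(D)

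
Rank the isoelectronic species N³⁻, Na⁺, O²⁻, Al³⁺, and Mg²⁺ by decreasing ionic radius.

N³⁻ > O²⁻ > Na⁺ > Mg²⁺ > Al³⁺

All of these have 10 electrons, so size is governed by nuclear charge alone: the more protons, the stronger the pull on the same electron cloud, and the smaller the ion.
Nuclear charges: Al³⁺ (Z=13), Mg²⁺ (Z=12), Na⁺ (Z=11), O²⁻ (Z=8), N³⁻ (Z=7).
Largest to smallest: N³⁻ > O²⁻ > Na⁺ > Mg²⁺ > Al³⁺.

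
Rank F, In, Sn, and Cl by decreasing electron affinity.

Cl > F > Sn > In

F is in period 2, group 17; Cl is in period 3, group 17; In is in period 5, group 13; Sn is in period 5, group 14.
Electron affinity generally becomes more exothermic across a period toward the halogens and less exothermic down a group.
These span different periods and groups, so the two trends combine.
Sn > In: Sn lies to the right of In in period 5, so the across-period effect alone puts Sn higher.
F > Sn: relative to Sn, both the across-period and down-group shifts push F's electron affinity up.
Cl > F: this pair runs against the simple trend — see the exception note.
Note the exception: Cl has a higher electron affinity than F, contrary to the simple trend — F's small 2p subshell makes the incoming electron feel strong e⁻–e⁻ repulsion, so Cl actually releases more energy on gaining an electron.
Tabulated electron affinity (kJ/mol): F 328, Cl 349, In 29, Sn 107.
So from highest to lowest: Cl > F > Sn > In.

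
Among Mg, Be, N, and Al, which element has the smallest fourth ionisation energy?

The fourth ionization energy removes an electron from the +3 ion. For each element: Mg³⁺ is already 1 electron into the core; Be³⁺ is already 1 electron into the core; N³⁺ still has 2 valence electrons; Al³⁺ is the bare [Ne] core.
Pulling an electron out of a noble-gas core costs far more than removing a remaining valence electron, so Mg, Al and Be sit at the high end of IE_4.
Tabulated IE_4 (kJ/mol): Mg 10543, Be 21007, N 7475, Al 11577.
Putting it together, IE_4: N < Mg < Al < Be.

N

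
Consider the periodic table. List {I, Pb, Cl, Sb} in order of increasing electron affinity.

Pb, Sb, I, Cl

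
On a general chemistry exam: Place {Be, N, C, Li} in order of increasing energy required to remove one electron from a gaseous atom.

Li < Be < C < N

Li is in period 2, group 1; Be is in period 2, group 2; C is in period 2, group 14; N is in period 2, group 15.
Removing the outermost electron gets harder across a period and easier down a group.
All lie in period 2, so first ionization energy increases left to right.
So from lowest to highest: Li < Be < C < N.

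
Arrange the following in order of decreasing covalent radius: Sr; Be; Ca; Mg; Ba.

Ba > Sr > Ca > Mg > Be

Be is in period 2, group 2; Mg is in period 3, group 2; Ca is in period 4, group 2; Sr is in period 5, group 2; Ba is in period 6, group 2.
Across a period the added protons contract the valence shell; down a group each new principal shell makes the atom larger.
All are in group 2, so atomic radius increases down the group.
So from largest to smallest: Ba > Sr > Ca > Mg > Be.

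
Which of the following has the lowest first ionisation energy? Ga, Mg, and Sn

Ga

Mg is in period 3, group 2; Ga is in period 4, group 13; Sn is in period 5, group 14.
IE₁ increases left→right with effective nuclear charge and decreases top→bottom as the valence shell moves farther out.
A diagonal step moves right (one effect) and down (the opposite effect) at once.
Sn > Ga: period and group pull opposite ways; the across-period shift dominates (709 vs 579 kJ/mol).
Mg > Sn: period and group pull opposite ways; the down-group shift dominates (738 vs 709 kJ/mol).
Approximate values (kJ/mol): Mg 738, Ga 579, Sn 709.
The lowest first ionisation energy among these belongs to Ga.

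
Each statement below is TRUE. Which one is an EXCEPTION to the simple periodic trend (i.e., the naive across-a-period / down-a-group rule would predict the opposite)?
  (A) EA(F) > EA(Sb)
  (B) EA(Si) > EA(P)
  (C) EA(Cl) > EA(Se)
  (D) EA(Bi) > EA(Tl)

The general trend: electron affinity increases across a period and decreases down a group.
(A) F (period 2, group 17) vs Sb (period 5, group 15): the stated order agrees with the simple trend.
(B) Si (period 3, group 14) vs P (period 3, group 15): the stated order contradicts the simple trend.
(C) Cl (period 3, group 17) vs Se (period 4, group 16): the stated order agrees with the simple trend.
(D) Bi (period 6, group 15) vs Tl (period 6, group 13): the stated order agrees with the simple trend.
The exception is (B): adding an electron to P's half-filled 3p³ is unfavourable, so Si (3p²) has the more exothermic EA.

(B)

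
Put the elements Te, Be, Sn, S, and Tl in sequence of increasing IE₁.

Tl, Sn, Te, Be, S

Be is in period 2, group 2; S is in period 3, group 16; Sn is in period 5, group 14; Te is in period 5, group 16; Tl is in period 6, group 13.
IE₁ increases left→right with effective nuclear charge and decreases top→bottom as the valence shell moves farther out.
These span different periods and groups, so the two trends combine.
Sn > Tl: both effects reinforce here, so Sn is clearly the higher of the two.
Te > Sn: both are in period 5; the period trend gives Te the larger value.
Be > Te: the two effects oppose for this pair; the down-group effect wins (900 vs 869 kJ/mol).
S > Be: period and group pull opposite ways; the across-period shift dominates (1000 vs 900 kJ/mol).
Tabulated first ionization energy (kJ/mol): Be 900, S 1000, Sn 709, Te 869, Tl 589.
So from lowest to highest: Tl < Sn < Te < Be < S.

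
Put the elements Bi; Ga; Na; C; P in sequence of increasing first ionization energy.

C is in period 2, group 14; Na is in period 3, group 1; P is in period 3, group 15; Ga is in period 4, group 13; Bi is in period 6, group 15.
First ionization energy rises across a period (greater Z_eff holds electrons more tightly) and falls down a group (valence electrons are farther from the nucleus).
Neither a single period nor a single group — weigh both effects.
Ga > Na: the two effects oppose for this pair; the across-period effect wins (579 vs 496 kJ/mol).
Bi > Ga: the two effects oppose for this pair; the across-period effect wins (703 vs 579 kJ/mol).
P > Bi: they share group 15; the group trend gives P the larger value.
C > P: the two effects oppose for this pair; the down-group effect wins (1086 vs 1012 kJ/mol).
Tabulated first ionization energy (kJ/mol): C 1086, Na 496, P 1012, Ga 579, Bi 703.
So from lowest to highest: Na < Ga < Bi < P < C.

Na < Ga < Bi < P < C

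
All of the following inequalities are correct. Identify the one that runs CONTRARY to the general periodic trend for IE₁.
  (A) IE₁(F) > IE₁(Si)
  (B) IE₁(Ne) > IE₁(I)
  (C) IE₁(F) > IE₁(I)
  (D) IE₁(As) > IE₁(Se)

The general trend: IE₁ increases across a period and decreases down a group.
(A) F (period 2, group 17) vs Si (period 3, group 14): the stated order agrees with the simple trend.
(B) Ne (period 2, group 18) vs I (period 5, group 17): the stated order agrees with the simple trend.
(C) F (period 2, group 17) vs I (period 5, group 17): the stated order agrees with the simple trend.
(D) As (period 4, group 15) vs Se (period 4, group 16): the stated order contradicts the simple trend.
The exception is (D): Se (4p⁴) ionizes more easily than half-filled As (4p³).

(D)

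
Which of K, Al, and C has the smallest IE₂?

IE_2 is the cost of taking one more electron from the +1 cation: K⁺ is the bare [Ar] core; Al⁺ still has 2 valence electrons; C⁺ still has 3 valence electrons.
Breaking into a closed-shell core is much more expensive than removing a leftover valence electron — K has the largest IE_2 here.
Valence configurations: Al⁺ [Ne]3s², C⁺ [He]2s²2p¹.
Approximate IE_2 values (kJ/mol): K 3052, Al 1817, C 2353.
Putting it together, IE_2: Al < C < K.

Al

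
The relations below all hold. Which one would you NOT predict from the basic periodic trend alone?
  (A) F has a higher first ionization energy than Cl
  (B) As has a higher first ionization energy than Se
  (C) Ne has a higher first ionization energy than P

The general trend: first ionization energy increases across a period and decreases down a group.
(A) F (period 2, group 17) vs Cl (period 3, group 17): the stated order agrees with the simple trend.
(B) As (period 4, group 15) vs Se (period 4, group 16): the stated order contradicts the simple trend.
(C) Ne (period 2, group 18) vs P (period 3, group 15): the stated order agrees with the simple trend.
The exception is (B): Se (4p⁴) ionizes more easily than half-filled As (4p³).

(B)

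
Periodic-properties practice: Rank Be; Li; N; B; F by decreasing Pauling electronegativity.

Smaller atoms with higher effective nuclear charge are more electronegative.
All lie in period 2, so electronegativity increases left to right.
So from highest to lowest: F > N > B > Be > Li.

F > N > B > Be > Li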